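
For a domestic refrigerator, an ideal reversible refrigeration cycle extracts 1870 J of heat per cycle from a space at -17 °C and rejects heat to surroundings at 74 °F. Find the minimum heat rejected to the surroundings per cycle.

Q_H ≈ 2160 J

T_H = 74 °F → (74 − 32) × 5/9 = 23.33 °C = 296.48 K.
T_C = -17 °C → -17 + 273.15 = 256.15 K.
For a reversible cycle Q_H/Q_C = T_H/T_C, so Q_H = Q_C·T_H/T_C = 1870 × 296.48/256.15 = 2160 J.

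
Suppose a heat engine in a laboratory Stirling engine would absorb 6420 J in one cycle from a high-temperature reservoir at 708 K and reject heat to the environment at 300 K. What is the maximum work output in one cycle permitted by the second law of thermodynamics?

By the Carnot theorem, η_max = 1 − T_C/T_H = 1 − 300.00/708.00 = 0.5763.
W_max = η_max · Q_H = 0.5763 × 6420 = 3700 J.

W_max ≈ 3700 J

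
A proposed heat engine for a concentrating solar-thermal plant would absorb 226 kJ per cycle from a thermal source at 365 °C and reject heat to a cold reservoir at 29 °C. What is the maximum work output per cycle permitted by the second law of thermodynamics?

T_H = 365 °C → 365 + 273.15 = 638.15 K.
T_C = 29 °C → 29 + 273.15 = 302.15 K.
No engine can exceed the Carnot limit: η_max = 1 − T_C/T_H = 1 − 302.15/638.15 = 0.5265.
W_max = η_max · Q_H = 0.5265 × 226 = 119.0 kJ.

W_max ≈ 119.0 kJ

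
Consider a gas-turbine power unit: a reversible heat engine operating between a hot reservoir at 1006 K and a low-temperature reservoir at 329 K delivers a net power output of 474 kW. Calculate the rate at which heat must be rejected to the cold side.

Carnot efficiency: η = 1 − T_C/T_H = 1 − 329.00/1006.00 = 0.6730.
Since Q_C/Q_H = T_C/T_H and Q_H = W/η, Q_C = W·T_C/(T_H − T_C) = 474 × 329.00/677.00 = 230 kW.

Q̇_C ≈ 230 kW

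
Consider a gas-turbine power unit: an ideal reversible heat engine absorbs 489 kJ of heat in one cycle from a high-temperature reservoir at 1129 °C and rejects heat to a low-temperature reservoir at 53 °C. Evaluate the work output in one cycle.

T_H = 1129 °C → 1129 + 273.15 = 1402.15 K.
T_C = 53 °C → 53 + 273.15 = 326.15 K.
Since the cycle is reversible, η = 1 − T_C/T_H = 1 − 326.15/1402.15 = 0.7674.
W = η·Q_H = 0.7674 × 489 = 375 kJ.

W ≈ 375 kJ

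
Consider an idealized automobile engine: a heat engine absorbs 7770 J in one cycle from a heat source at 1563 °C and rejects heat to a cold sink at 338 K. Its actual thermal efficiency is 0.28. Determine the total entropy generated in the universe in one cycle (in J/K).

ΔS_univ ≈ 12.3 J/K

T_H = 1563 °C → 1563 + 273.15 = 1836.15 K.
W = η·Q_H = 0.28 × 7770 = 2176 J, so Q_C = Q_H − W = 5594 J.
Reservoir entropy changes: ΔS_H = −Q_H/T_H = −7770/1836.15 = -4.232 J/K and ΔS_C = +Q_C/T_C = 5594/338.00 = 16.55 J/K.
ΔS_univ = −Q_H/T_H + Q_C/T_C = 12.3 J/K (> 0, since η = 0.28 < η_Carnot = 0.816).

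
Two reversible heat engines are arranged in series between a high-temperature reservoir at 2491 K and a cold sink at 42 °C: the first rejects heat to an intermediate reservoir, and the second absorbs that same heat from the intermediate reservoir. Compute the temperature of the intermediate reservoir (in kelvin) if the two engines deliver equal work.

T_m ≈ 1403 K

T_C = 42 °C → 42 + 273.15 = 315.15 K.
For reversible stages Q_m = Q_H·(T_m/T_H). Setting W₁ = Q_H(1 − T_m/T_H) equal to W₂ = Q_m(1 − T_C/T_m) = Q_H·(T_m − T_C)/T_H gives T_H − T_m = T_m − T_C, so T_m = (T_H + T_C)/2 = (2491.00 + 315.15)/2 = 1403 K.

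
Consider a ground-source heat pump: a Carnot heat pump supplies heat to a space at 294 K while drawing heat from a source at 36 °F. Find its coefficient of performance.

T_C = 36 °F → (36 − 32) × 5/9 = 2.22 °C = 275.37 K.
The Carnot heat-pump COP is COP_HP = T_H/(T_H − T_C) = 294.00/(294.00 − 275.37) = 15.8.

COP_HP ≈ 15.8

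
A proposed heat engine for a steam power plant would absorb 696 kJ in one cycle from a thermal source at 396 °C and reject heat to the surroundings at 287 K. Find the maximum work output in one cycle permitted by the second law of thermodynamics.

W_max ≈ 397 kJ

T_H = 396 °C → 396 + 273.15 = 669.15 K.
By the Carnot theorem, η_max = 1 − T_C/T_H = 1 − 287.00/669.15 = 0.5711.
W_max = η_max · Q_H = 0.5711 × 696 = 397 kJ.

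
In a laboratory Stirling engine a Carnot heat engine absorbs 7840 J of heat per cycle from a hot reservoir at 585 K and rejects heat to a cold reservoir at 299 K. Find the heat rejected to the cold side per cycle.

The Carnot efficiency is η = 1 − T_C/T_H = 1 − 299.00/585.00 = 0.4889.
For a reversible cycle Q_C/Q_H = T_C/T_H, so Q_C = 7840 × 299.00/585.00 = 4010 J.

Q_C ≈ 4010 J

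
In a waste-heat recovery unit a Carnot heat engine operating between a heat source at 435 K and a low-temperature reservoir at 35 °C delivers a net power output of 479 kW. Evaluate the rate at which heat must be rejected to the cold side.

Q̇_C ≈ 1160 kW

T_C = 35 °C → 35 + 273.15 = 308.15 K.
Carnot efficiency: η = 1 − T_C/T_H = 1 − 308.15/435.00 = 0.2916.
Since Q_C/Q_H = T_C/T_H and Q_H = W/η, Q_C = W·T_C/(T_H − T_C) = 479 × 308.15/126.85 = 1160 kW.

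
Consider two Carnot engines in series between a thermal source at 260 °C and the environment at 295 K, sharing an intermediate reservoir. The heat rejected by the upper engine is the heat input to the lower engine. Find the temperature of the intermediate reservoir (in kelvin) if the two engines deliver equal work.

T_H = 260 °C → 260 + 273.15 = 533.15 K.
For reversible stages Q_m = Q_H·(T_m/T_H). Setting W₁ = Q_H(1 − T_m/T_H) equal to W₂ = Q_m(1 − T_C/T_m) = Q_H·(T_m − T_C)/T_H gives T_H − T_m = T_m − T_C, so T_m = (T_H + T_C)/2 = (533.15 + 295.00)/2 = 414 K.

T_m ≈ 414 K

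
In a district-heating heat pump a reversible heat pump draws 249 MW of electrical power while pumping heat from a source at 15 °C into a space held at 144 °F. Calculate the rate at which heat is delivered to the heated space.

Q̇_H ≈ 1768 MW

T_H = 144 °F → (144 − 32) × 5/9 = 62.22 °C = 335.37 K.
T_C = 15 °C → 15 + 273.15 = 288.15 K.
COP_HP = T_H/(T_H − T_C) = 335.37/47.22 = 7.1020.
Q_H = COP_HP · W = 7.1020 × 249 = 1768 MW.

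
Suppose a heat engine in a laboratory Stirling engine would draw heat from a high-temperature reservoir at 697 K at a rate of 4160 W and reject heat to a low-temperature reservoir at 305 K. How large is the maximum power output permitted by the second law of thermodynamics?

Ẇ_max ≈ 2340 W

The upper bound on efficiency is η_max = 1 − T_C/T_H = 1 − 305.00/697.00 = 0.5624.
W_max = η_max · Q_H = 0.5624 × 4160 = 2340 W.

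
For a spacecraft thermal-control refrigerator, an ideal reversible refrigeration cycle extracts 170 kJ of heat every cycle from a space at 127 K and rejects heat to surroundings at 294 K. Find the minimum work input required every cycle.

W_in ≈ 224 kJ

For a reversible refrigerator, COP_R = T_C/(T_H − T_C) = 127.00/167.00 = 0.7605.
W = Q_C/COP_R = 170/0.7605 = 224 kJ.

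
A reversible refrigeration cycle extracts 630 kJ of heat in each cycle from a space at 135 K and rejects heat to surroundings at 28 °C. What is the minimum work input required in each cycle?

T_H = 28 °C → 28 + 273.15 = 301.15 K.
For a reversible refrigerator, COP_R = T_C/(T_H − T_C) = 135.00/166.15 = 0.8125.
W = Q_C/COP_R = 630/0.8125 = 775 kJ.

W_in ≈ 775 kJ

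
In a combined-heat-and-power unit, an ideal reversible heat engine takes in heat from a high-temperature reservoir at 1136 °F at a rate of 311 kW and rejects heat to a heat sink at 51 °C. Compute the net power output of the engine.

Ẇ ≈ 197 kW

T_H = 1136 °F → (1136 − 32) × 5/9 = 613.33 °C = 886.48 K.
T_C = 51 °C → 51 + 273.15 = 324.15 K.
Since the cycle is reversible, η = 1 − T_C/T_H = 1 − 324.15/886.48 = 0.6343.
W = η·Q_H = 0.6343 × 311 = 197 kW.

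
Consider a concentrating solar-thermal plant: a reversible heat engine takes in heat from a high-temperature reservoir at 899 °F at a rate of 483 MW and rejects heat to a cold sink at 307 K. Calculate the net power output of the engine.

Ẇ ≈ 287 MW

T_H = 899 °F → (899 − 32) × 5/9 = 481.67 °C = 754.82 K.
The Carnot efficiency is η = 1 − T_C/T_H = 1 − 307.00/754.82 = 0.5933.
W = η·Q_H = 0.5933 × 483 = 287 MW.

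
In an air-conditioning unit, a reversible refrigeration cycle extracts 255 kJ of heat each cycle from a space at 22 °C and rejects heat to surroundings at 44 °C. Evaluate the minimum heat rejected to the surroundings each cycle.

T_H = 44 °C → 44 + 273.15 = 317.15 K.
T_C = 22 °C → 22 + 273.15 = 295.15 K.
For a reversible cycle Q_H/Q_C = T_H/T_C, so Q_H = Q_C·T_H/T_C = 255 × 317.15/295.15 = 274 kJ.

Q_H ≈ 274 kJ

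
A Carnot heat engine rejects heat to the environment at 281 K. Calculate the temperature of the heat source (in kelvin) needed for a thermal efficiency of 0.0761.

From η = 1 − T_C/T_H, solving for T_H gives T_H = T_C/(1 − η) = 281.00/(1 − 0.0761) = 304 K.

T_H ≈ 304 K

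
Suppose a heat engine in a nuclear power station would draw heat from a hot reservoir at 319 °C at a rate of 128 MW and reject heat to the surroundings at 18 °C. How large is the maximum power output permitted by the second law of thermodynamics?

Ẇ_max ≈ 65.06 MW

T_H = 319 °C → 319 + 273.15 = 592.15 K.
T_C = 18 °C → 18 + 273.15 = 291.15 K.
No engine can exceed the Carnot limit: η_max = 1 − T_C/T_H = 1 − 291.15/592.15 = 0.5083.
W_max = η_max · Q_H = 0.5083 × 128 = 65.06 MW.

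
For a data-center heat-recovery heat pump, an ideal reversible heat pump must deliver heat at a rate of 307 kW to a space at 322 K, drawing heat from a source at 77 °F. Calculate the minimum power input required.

T_C = 77 °F → (77 − 32) × 5/9 = 25.00 °C = 298.15 K.
For a reversible heat pump, COP_HP = T_H/(T_H − T_C) = 322.00/23.85 = 13.5010.
W = Q_H/COP_HP = 307/13.5010 = 22.74 kW.

Ẇ_in ≈ 22.74 kW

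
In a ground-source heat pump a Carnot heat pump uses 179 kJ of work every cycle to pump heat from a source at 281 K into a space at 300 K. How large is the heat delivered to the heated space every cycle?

Q_H ≈ 2830 kJ

For a reversible heat pump, COP_HP = T_H/(T_H − T_C) = 300.00/19.00 = 15.7895.
Q_H = COP_HP · W = 15.7895 × 179 = 2830 kJ.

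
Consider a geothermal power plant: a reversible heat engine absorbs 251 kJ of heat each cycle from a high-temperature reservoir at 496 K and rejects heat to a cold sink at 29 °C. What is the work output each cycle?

T_C = 29 °C → 29 + 273.15 = 302.15 K.
For a reversible engine, η = 1 − T_C/T_H = 1 − 302.15/496.00 = 0.3908.
W = η·Q_H = 0.3908 × 251 = 98.1 kJ.

W ≈ 98.1 kJ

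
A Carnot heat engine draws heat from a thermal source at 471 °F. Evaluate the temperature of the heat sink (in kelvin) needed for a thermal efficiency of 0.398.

T_H = 471 °F → (471 − 32) × 5/9 = 243.89 °C = 517.04 K.
From η = 1 − T_C/T_H, T_C = T_H·(1 − η) = 517.04 × (1 − 0.398) = 311.3 K.

T_C ≈ 311.3 K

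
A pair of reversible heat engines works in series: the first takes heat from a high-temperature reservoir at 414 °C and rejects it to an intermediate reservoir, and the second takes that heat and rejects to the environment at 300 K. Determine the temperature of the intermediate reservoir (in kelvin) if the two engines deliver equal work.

T_m ≈ 494 K

T_H = 414 °C → 414 + 273.15 = 687.15 K.
For reversible stages Q_m = Q_H·(T_m/T_H). Setting W₁ = Q_H(1 − T_m/T_H) equal to W₂ = Q_m(1 − T_C/T_m) = Q_H·(T_m − T_C)/T_H gives T_H − T_m = T_m − T_C, so T_m = (T_H + T_C)/2 = (687.15 + 300.00)/2 = 494 K.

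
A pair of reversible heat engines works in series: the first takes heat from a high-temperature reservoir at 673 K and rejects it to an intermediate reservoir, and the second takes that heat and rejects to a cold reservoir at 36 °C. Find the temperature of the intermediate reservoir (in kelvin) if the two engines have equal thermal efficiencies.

T_m ≈ 456 K

T_C = 36 °C → 36 + 273.15 = 309.15 K.
Equal efficiencies require 1 − T_m/T_H = 1 − T_C/T_m, i.e. T_m/T_H = T_C/T_m, so T_m = √(T_H·T_C) = √(673.00 × 309.15) = 456 K.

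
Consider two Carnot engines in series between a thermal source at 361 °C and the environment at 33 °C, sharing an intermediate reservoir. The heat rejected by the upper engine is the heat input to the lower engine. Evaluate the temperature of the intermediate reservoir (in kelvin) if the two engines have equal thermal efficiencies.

T_H = 361 °C → 361 + 273.15 = 634.15 K.
T_C = 33 °C → 33 + 273.15 = 306.15 K.
Equal efficiencies require 1 − T_m/T_H = 1 − T_C/T_m, i.e. T_m/T_H = T_C/T_m, so T_m = √(T_H·T_C) = √(634.15 × 306.15) = 440.6 K.

T_m ≈ 440.6 K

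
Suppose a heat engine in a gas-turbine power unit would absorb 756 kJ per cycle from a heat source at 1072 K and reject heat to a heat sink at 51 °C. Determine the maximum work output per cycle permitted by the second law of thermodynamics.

W_max ≈ 527 kJ

T_C = 51 °C → 51 + 273.15 = 324.15 K.
By the Carnot theorem, η_max = 1 − T_C/T_H = 1 − 324.15/1072.00 = 0.6976.
W_max = η_max · Q_H = 0.6976 × 756 = 527 kJ.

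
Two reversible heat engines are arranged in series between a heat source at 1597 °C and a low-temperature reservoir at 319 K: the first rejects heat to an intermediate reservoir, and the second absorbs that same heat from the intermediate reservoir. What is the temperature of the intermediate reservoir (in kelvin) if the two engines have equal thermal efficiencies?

T_H = 1597 °C → 1597 + 273.15 = 1870.15 K.
Equal efficiencies require 1 − T_m/T_H = 1 − T_C/T_m, i.e. T_m/T_H = T_C/T_m, so T_m = √(T_H·T_C) = √(1870.15 × 319.00) = 772.4 K.

T_m ≈ 772.4 K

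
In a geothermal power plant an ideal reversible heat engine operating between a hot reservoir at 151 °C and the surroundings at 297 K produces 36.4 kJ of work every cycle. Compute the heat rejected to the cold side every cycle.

T_H = 151 °C → 151 + 273.15 = 424.15 K.
For a reversible engine, η = 1 − T_C/T_H = 1 − 297.00/424.15 = 0.2998.
Since Q_C/Q_H = T_C/T_H and Q_H = W/η, Q_C = W·T_C/(T_H − T_C) = 36.4 × 297.00/127.15 = 85.0 kJ.

Q_C ≈ 85.0 kJ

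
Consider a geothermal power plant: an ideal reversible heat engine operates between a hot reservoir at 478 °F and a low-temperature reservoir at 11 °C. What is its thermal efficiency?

T_H = 478 °F → (478 − 32) × 5/9 = 247.78 °C = 520.93 K.
T_C = 11 °C → 11 + 273.15 = 284.15 K.
For a reversible engine, η = 1 − T_C/T_H = 1 − 284.15/520.93 = 0.4545.

η ≈ 0.4545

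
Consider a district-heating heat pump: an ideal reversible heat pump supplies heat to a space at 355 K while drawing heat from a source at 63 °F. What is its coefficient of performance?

COP_HP ≈ 5.493

T_C = 63 °F → (63 − 32) × 5/9 = 17.22 °C = 290.37 K.
The Carnot heat-pump COP is COP_HP = T_H/(T_H − T_C) = 355.00/(355.00 − 290.37) = 5.493.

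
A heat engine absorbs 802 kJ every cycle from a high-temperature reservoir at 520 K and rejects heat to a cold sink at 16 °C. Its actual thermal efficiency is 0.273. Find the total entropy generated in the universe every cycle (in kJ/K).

ΔS_univ ≈ 0.474 kJ/K

T_C = 16 °C → 16 + 273.15 = 289.15 K.
W = η·Q_H = 0.273 × 802 = 218.9 kJ, so Q_C = Q_H − W = 583.1 kJ.
Reservoir entropy changes: ΔS_H = −Q_H/T_H = −802/520.00 = -1.542 kJ/K and ΔS_C = +Q_C/T_C = 583.1/289.15 = 2.016 kJ/K.
ΔS_univ = −Q_H/T_H + Q_C/T_C = 0.474 kJ/K (> 0, since η = 0.273 < η_Carnot = 0.444).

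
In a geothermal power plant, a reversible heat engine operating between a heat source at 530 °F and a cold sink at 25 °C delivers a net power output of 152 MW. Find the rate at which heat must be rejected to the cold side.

T_H = 530 °F → (530 − 32) × 5/9 = 276.67 °C = 549.82 K.
T_C = 25 °C → 25 + 273.15 = 298.15 K.
Since the cycle is reversible, η = 1 − T_C/T_H = 1 − 298.15/549.82 = 0.4577.
Since Q_C/Q_H = T_C/T_H and Q_H = W/η, Q_C = W·T_C/(T_H − T_C) = 152 × 298.15/251.67 = 180.1 MW.

Q̇_C ≈ 180.1 MW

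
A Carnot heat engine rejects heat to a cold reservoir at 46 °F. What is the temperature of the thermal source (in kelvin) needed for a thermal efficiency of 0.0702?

T_C = 46 °F → (46 − 32) × 5/9 = 7.78 °C = 280.93 K.
From η = 1 − T_C/T_H, solving for T_H gives T_H = T_C/(1 − η) = 280.93/(1 − 0.0702) = 302 K.

T_H ≈ 302 K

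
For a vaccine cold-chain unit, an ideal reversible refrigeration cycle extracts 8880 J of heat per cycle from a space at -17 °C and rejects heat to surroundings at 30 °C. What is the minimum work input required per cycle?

T_H = 30 °C → 30 + 273.15 = 303.15 K.
T_C = -17 °C → -17 + 273.15 = 256.15 K.
The reversible coefficient of performance is COP_R = T_C/(T_H − T_C) = 256.15/47.00 = 5.4500.
W = Q_C/COP_R = 8880/5.4500 = 1630 J.

W_in ≈ 1630 J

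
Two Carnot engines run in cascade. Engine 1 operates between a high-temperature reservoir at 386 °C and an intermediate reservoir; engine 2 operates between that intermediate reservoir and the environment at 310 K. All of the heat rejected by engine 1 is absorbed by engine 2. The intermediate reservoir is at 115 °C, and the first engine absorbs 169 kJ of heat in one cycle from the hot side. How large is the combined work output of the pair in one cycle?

T_H = 386 °C → 386 + 273.15 = 659.15 K.
Two reversible stages in series are equivalent to a single Carnot engine between T_H and T_C, so η_total = 1 − T_C/T_H = 1 − 310.00/659.15 = 0.5297.
W_total = η_total · Q_H = 0.5297 × 169 = 89.52 kJ.

W_total ≈ 89.52 kJ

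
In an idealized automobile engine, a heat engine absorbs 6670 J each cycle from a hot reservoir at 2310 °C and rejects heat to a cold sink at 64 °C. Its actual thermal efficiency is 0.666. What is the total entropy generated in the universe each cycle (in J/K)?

T_H = 2310 °C → 2310 + 273.15 = 2583.15 K.
T_C = 64 °C → 64 + 273.15 = 337.15 K.
W = η·Q_H = 0.666 × 6670 = 4442 J, so Q_C = Q_H − W = 2228 J.
The hot reservoir loses entropy Q_H/T_H = 6670/2583.15 = 2.582 J/K; the cold reservoir gains Q_C/T_C = 2228/337.15 = 6.608 J/K.
ΔS_univ = −Q_H/T_H + Q_C/T_C = 4.03 J/K (> 0, since η = 0.666 < η_Carnot = 0.869).

ΔS_univ ≈ 4.03 J/K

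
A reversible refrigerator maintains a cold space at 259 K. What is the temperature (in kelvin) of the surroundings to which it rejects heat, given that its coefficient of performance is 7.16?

T_H ≈ 295.2 K

COP_R = T_C/(T_H − T_C) ⇒ T_H = T_C·(1 + 1/COP_R) = 259.00 × (1 + 1/7.16) = 295.2 K.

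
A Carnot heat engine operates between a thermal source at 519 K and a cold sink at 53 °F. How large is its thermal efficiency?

T_C = 53 °F → (53 − 32) × 5/9 = 11.67 °C = 284.82 K.
η_rev = 1 − T_C/T_H = 1 − 284.82/519.00 = 0.451.

η ≈ 0.451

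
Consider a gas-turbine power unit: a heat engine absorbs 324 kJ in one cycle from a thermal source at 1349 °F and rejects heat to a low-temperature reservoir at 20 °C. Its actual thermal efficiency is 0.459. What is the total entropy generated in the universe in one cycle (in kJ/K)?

T_H = 1349 °F → (1349 − 32) × 5/9 = 731.67 °C = 1004.82 K.
T_C = 20 °C → 20 + 273.15 = 293.15 K.
W = η·Q_H = 0.459 × 324 = 148.7 kJ, so Q_C = Q_H − W = 175.3 kJ.
Entropy balance on the reservoirs: −Q_H/T_H = -0.3224 kJ/K, +Q_C/T_C = 0.5979 kJ/K.
ΔS_univ = −Q_H/T_H + Q_C/T_C = 0.2755 kJ/K (> 0, since η = 0.459 < η_Carnot = 0.708).

ΔS_univ ≈ 0.2755 kJ/K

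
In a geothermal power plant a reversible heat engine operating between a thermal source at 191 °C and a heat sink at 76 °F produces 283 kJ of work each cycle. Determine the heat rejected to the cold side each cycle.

Q_C ≈ 506 kJ

T_H = 191 °C → 191 + 273.15 = 464.15 K.
T_C = 76 °F → (76 − 32) × 5/9 = 24.44 °C = 297.59 K.
For a reversible engine, η = 1 − T_C/T_H = 1 − 297.59/464.15 = 0.3588.
Since Q_C/Q_H = T_C/T_H and Q_H = W/η, Q_C = W·T_C/(T_H − T_C) = 283 × 297.59/166.56 = 506 kJ.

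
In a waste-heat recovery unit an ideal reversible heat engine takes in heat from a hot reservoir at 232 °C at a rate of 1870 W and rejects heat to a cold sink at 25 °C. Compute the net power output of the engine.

T_H = 232 °C → 232 + 273.15 = 505.15 K.
T_C = 25 °C → 25 + 273.15 = 298.15 K.
The Carnot efficiency is η = 1 − T_C/T_H = 1 − 298.15/505.15 = 0.4098.
W = η·Q_H = 0.4098 × 1870 = 766 W.

Ẇ ≈ 766 W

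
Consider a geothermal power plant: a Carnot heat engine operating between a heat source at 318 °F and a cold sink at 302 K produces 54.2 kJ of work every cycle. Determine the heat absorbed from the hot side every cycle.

T_H = 318 °F → (318 − 32) × 5/9 = 158.89 °C = 432.04 K.
Carnot efficiency: η = 1 − T_C/T_H = 1 − 302.00/432.04 = 0.3010.
Q_H = W/η = 54.2/0.3010 = 180 kJ.

Q_H ≈ 180 kJ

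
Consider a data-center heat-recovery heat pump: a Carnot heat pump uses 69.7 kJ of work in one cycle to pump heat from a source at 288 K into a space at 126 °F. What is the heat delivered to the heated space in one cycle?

T_H = 126 °F → (126 − 32) × 5/9 = 52.22 °C = 325.37 K.
The Carnot heat-pump COP is COP_HP = T_H/(T_H − T_C) = 325.37/37.37 = 8.7063.
Q_H = COP_HP · W = 8.7063 × 69.7 = 607 kJ.

Q_H ≈ 607 kJ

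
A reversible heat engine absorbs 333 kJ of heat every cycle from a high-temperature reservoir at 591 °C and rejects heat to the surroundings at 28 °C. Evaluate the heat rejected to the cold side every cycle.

T_H = 591 °C → 591 + 273.15 = 864.15 K.
T_C = 28 °C → 28 + 273.15 = 301.15 K.
Since the cycle is reversible, η = 1 − T_C/T_H = 1 − 301.15/864.15 = 0.6515.
For a reversible cycle Q_C/Q_H = T_C/T_H, so Q_C = 333 × 301.15/864.15 = 116 kJ.

Q_C ≈ 116 kJ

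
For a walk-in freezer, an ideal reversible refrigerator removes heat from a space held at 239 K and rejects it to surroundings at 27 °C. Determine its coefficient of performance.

T_H = 27 °C → 27 + 273.15 = 300.15 K.
The reversible coefficient of performance is COP_R = T_C/(T_H − T_C) = 239.00/(300.15 − 239.00) = 3.91.

COP_R ≈ 3.91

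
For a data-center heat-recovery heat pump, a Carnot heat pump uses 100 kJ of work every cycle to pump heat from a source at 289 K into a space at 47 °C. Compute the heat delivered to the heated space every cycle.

Q_H ≈ 1028 kJ

T_H = 47 °C → 47 + 273.15 = 320.15 K.
For a reversible heat pump, COP_HP = T_H/(T_H − T_C) = 320.15/31.15 = 10.2777.
Q_H = COP_HP · W = 10.2777 × 100 = 1028 kJ.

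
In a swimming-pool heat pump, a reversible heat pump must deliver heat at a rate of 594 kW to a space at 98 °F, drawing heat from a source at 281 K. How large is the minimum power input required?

Ẇ_in ≈ 55.2 kW

T_H = 98 °F → (98 − 32) × 5/9 = 36.67 °C = 309.82 K.
For a reversible heat pump, COP_HP = T_H/(T_H − T_C) = 309.82/28.82 = 10.7513.
W = Q_H/COP_HP = 594/10.7513 = 55.2 kW.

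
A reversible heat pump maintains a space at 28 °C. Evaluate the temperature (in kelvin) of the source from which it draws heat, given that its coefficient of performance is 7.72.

T_C ≈ 262 K

T_H = 28 °C → 28 + 273.15 = 301.15 K.
COP_HP = T_H/(T_H − T_C) ⇒ T_C = T_H·(COP_HP − 1)/COP_HP = 301.15 × (7.72 − 1)/7.72 = 262 K.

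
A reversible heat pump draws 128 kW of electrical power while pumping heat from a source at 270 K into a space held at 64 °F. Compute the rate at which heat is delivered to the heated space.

T_H = 64 °F → (64 − 32) × 5/9 = 17.78 °C = 290.93 K.
For a reversible heat pump, COP_HP = T_H/(T_H − T_C) = 290.93/20.93 = 13.9015.
Q_H = COP_HP · W = 13.9015 × 128 = 1779 kW.

Q̇_H ≈ 1779 kW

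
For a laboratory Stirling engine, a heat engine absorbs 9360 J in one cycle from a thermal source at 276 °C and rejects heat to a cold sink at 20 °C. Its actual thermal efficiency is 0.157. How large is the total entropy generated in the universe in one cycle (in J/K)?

T_H = 276 °C → 276 + 273.15 = 549.15 K.
T_C = 20 °C → 20 + 273.15 = 293.15 K.
W = η·Q_H = 0.157 × 9360 = 1470 J, so Q_C = Q_H − W = 7890 J.
Entropy balance on the reservoirs: −Q_H/T_H = -17.04 J/K, +Q_C/T_C = 26.92 J/K.
ΔS_univ = −Q_H/T_H + Q_C/T_C = 9.87 J/K (> 0, since η = 0.157 < η_Carnot = 0.466).

ΔS_univ ≈ 9.87 J/K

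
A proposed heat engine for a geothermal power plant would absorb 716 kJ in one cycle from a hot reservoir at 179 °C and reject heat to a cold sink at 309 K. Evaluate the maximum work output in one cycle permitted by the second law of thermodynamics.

T_H = 179 °C → 179 + 273.15 = 452.15 K.
The second-law ceiling is the Carnot efficiency, η_max = 1 − T_C/T_H = 1 − 309.00/452.15 = 0.3166.
W_max = η_max · Q_H = 0.3166 × 716 = 226.7 kJ.

W_max ≈ 226.7 kJ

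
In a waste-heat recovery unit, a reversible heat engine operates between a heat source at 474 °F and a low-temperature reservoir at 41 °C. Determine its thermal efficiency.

η ≈ 0.394

T_H = 474 °F → (474 − 32) × 5/9 = 245.56 °C = 518.71 K.
T_C = 41 °C → 41 + 273.15 = 314.15 K.
Since the cycle is reversible, η = 1 − T_C/T_H = 1 − 314.15/518.71 = 0.394.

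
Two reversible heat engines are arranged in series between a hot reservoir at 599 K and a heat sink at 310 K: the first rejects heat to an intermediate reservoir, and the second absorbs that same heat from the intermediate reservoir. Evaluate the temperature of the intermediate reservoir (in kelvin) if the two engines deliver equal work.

For reversible stages Q_m = Q_H·(T_m/T_H). Setting W₁ = Q_H(1 − T_m/T_H) equal to W₂ = Q_m(1 − T_C/T_m) = Q_H·(T_m − T_C)/T_H gives T_H − T_m = T_m − T_C, so T_m = (T_H + T_C)/2 = (599.00 + 310.00)/2 = 454.5 K.

T_m ≈ 454.5 K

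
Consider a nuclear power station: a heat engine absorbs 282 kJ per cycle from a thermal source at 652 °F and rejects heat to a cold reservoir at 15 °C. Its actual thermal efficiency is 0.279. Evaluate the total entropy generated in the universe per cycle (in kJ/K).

ΔS_univ ≈ 0.249 kJ/K

T_H = 652 °F → (652 − 32) × 5/9 = 344.44 °C = 617.59 K.
T_C = 15 °C → 15 + 273.15 = 288.15 K.
W = η·Q_H = 0.279 × 282 = 78.68 kJ, so Q_C = Q_H − W = 203.3 kJ.
Entropy balance on the reservoirs: −Q_H/T_H = -0.4566 kJ/K, +Q_C/T_C = 0.7056 kJ/K.
ΔS_univ = −Q_H/T_H + Q_C/T_C = 0.249 kJ/K (> 0, since η = 0.279 < η_Carnot = 0.533).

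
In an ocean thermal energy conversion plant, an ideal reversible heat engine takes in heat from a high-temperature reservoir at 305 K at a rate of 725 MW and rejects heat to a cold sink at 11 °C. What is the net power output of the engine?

T_C = 11 °C → 11 + 273.15 = 284.15 K.
Carnot efficiency: η = 1 − T_C/T_H = 1 − 284.15/305.00 = 0.0684.
W = η·Q_H = 0.0684 × 725 = 49.56 MW.

Ẇ ≈ 49.56 MW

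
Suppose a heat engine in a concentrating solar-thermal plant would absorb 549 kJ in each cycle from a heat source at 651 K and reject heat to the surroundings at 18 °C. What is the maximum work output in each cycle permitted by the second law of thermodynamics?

T_C = 18 °C → 18 + 273.15 = 291.15 K.
No engine can exceed the Carnot limit: η_max = 1 − T_C/T_H = 1 − 291.15/651.00 = 0.5528.
W_max = η_max · Q_H = 0.5528 × 549 = 303.5 kJ.

W_max ≈ 303.5 kJ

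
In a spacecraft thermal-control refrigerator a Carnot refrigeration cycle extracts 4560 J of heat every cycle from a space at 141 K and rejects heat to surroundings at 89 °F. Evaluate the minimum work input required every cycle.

T_H = 89 °F → (89 − 32) × 5/9 = 31.67 °C = 304.82 K.
COP_R = T_C/(T_H − T_C) = 141.00/163.82 = 0.8607.
W = Q_C/COP_R = 4560/0.8607 = 5298 J.

W_in ≈ 5298 J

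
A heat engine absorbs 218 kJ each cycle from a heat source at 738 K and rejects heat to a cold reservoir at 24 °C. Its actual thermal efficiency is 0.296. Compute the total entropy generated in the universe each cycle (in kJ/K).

T_C = 24 °C → 24 + 273.15 = 297.15 K.
W = η·Q_H = 0.296 × 218 = 64.53 kJ, so Q_C = Q_H − W = 153.5 kJ.
Reservoir entropy changes: ΔS_H = −Q_H/T_H = −218/738.00 = -0.2954 kJ/K and ΔS_C = +Q_C/T_C = 153.5/297.15 = 0.5165 kJ/K.
ΔS_univ = −Q_H/T_H + Q_C/T_C = 0.2211 kJ/K (> 0, since η = 0.296 < η_Carnot = 0.597).

ΔS_univ ≈ 0.2211 kJ/K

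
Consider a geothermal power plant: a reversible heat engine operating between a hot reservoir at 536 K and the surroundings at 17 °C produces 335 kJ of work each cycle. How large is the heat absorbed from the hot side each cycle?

T_C = 17 °C → 17 + 273.15 = 290.15 K.
The Carnot efficiency is η = 1 − T_C/T_H = 1 − 290.15/536.00 = 0.4587.
Q_H = W/η = 335/0.4587 = 730 kJ.

Q_H ≈ 730 kJ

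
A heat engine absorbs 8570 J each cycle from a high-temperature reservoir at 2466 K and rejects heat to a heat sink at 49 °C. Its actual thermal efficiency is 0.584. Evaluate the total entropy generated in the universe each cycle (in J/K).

T_C = 49 °C → 49 + 273.15 = 322.15 K.
W = η·Q_H = 0.584 × 8570 = 5005 J, so Q_C = Q_H − W = 3565 J.
Entropy balance on the reservoirs: −Q_H/T_H = -3.475 J/K, +Q_C/T_C = 11.07 J/K.
ΔS_univ = −Q_H/T_H + Q_C/T_C = 7.59 J/K (> 0, since η = 0.584 < η_Carnot = 0.869).

ΔS_univ ≈ 7.59 J/K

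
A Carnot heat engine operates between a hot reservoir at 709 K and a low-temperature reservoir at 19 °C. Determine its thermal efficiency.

η ≈ 0.5879

T_C = 19 °C → 19 + 273.15 = 292.15 K.
The Carnot efficiency is η = 1 − T_C/T_H = 1 − 292.15/709.00 = 0.5879.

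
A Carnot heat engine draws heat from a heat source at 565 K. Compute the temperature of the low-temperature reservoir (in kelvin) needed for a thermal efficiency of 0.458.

From η = 1 − T_C/T_H, T_C = T_H·(1 − η) = 565.00 × (1 − 0.458) = 306.2 K.

T_C ≈ 306.2 K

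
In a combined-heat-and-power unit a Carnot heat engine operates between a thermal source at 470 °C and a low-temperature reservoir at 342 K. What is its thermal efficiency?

η ≈ 0.5398

T_H = 470 °C → 470 + 273.15 = 743.15 K.
The Carnot efficiency is η = 1 − T_C/T_H = 1 − 342.00/743.15 = 0.5398.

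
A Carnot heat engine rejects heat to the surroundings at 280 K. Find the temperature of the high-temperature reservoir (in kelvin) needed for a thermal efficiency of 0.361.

T_H ≈ 438.2 K

From η = 1 − T_C/T_H, solving for T_H gives T_H = T_C/(1 − η) = 280.00/(1 − 0.361) = 438.2 K.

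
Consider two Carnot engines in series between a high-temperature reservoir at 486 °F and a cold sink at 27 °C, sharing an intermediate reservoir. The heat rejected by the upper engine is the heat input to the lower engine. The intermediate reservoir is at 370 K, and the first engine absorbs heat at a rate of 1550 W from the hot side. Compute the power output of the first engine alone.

T_H = 486 °F → (486 − 32) × 5/9 = 252.22 °C = 525.37 K.
T_C = 27 °C → 27 + 273.15 = 300.15 K.
First-stage efficiency η₁ = 1 − T_m/T_H = 1 − 370.00/525.37 = 0.2957.
W₁ = η₁·Q_H = 0.2957 × 1550 = 458 W.

Ẇ₁ ≈ 458 W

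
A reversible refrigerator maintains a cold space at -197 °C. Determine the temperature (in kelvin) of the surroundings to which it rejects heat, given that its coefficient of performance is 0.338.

T_C = -197 °C → -197 + 273.15 = 76.15 K.
COP_R = T_C/(T_H − T_C) ⇒ T_H = T_C·(1 + 1/COP_R) = 76.15 × (1 + 1/0.338) = 301 K.

T_H ≈ 301 K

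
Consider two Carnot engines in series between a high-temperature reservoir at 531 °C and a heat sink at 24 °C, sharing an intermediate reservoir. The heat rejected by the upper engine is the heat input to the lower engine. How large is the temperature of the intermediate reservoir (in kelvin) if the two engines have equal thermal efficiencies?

T_H = 531 °C → 531 + 273.15 = 804.15 K.
T_C = 24 °C → 24 + 273.15 = 297.15 K.
Equal efficiencies require 1 − T_m/T_H = 1 − T_C/T_m, i.e. T_m/T_H = T_C/T_m, so T_m = √(T_H·T_C) = √(804.15 × 297.15) = 489 K.

T_m ≈ 489 K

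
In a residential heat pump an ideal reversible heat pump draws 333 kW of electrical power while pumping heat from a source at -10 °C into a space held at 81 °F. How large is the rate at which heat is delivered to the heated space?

T_H = 81 °F → (81 − 32) × 5/9 = 27.22 °C = 300.37 K.
T_C = -10 °C → -10 + 273.15 = 263.15 K.
For a reversible heat pump, COP_HP = T_H/(T_H − T_C) = 300.37/37.22 = 8.0697.
Q_H = COP_HP · W = 8.0697 × 333 = 2690 kW.

Q̇_H ≈ 2690 kW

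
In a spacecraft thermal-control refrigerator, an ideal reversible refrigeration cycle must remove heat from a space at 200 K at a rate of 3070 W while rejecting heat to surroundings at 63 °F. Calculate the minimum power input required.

T_H = 63 °F → (63 − 32) × 5/9 = 17.22 °C = 290.37 K.
For a reversible refrigerator, COP_R = T_C/(T_H − T_C) = 200.00/90.37 = 2.2131.
W = Q_C/COP_R = 3070/2.2131 = 1390 W.

Ẇ_in ≈ 1390 W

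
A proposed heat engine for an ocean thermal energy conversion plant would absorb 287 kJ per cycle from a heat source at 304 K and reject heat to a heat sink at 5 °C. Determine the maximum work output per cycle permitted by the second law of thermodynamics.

T_C = 5 °C → 5 + 273.15 = 278.15 K.
No engine can exceed the Carnot limit: η_max = 1 − T_C/T_H = 1 − 278.15/304.00 = 0.0850.
W_max = η_max · Q_H = 0.0850 × 287 = 24.4 kJ.

W_max ≈ 24.4 kJ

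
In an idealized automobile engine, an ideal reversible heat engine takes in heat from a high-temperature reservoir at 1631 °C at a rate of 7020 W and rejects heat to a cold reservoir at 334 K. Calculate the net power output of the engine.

Ẇ ≈ 5790 W

T_H = 1631 °C → 1631 + 273.15 = 1904.15 K.
η_rev = 1 − T_C/T_H = 1 − 334.00/1904.15 = 0.8246.
W = η·Q_H = 0.8246 × 7020 = 5790 W.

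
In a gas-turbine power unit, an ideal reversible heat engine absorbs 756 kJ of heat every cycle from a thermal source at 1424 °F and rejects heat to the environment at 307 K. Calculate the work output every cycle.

W ≈ 534.2 kJ

T_H = 1424 °F → (1424 − 32) × 5/9 = 773.33 °C = 1046.48 K.
Since the cycle is reversible, η = 1 − T_C/T_H = 1 − 307.00/1046.48 = 0.7066.
W = η·Q_H = 0.7066 × 756 = 534.2 kJ.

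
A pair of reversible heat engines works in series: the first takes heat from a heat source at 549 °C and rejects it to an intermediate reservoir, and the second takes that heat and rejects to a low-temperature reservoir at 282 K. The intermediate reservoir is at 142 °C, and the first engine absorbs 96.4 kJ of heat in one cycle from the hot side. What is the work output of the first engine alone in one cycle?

W₁ ≈ 47.7 kJ

T_H = 549 °C → 549 + 273.15 = 822.15 K.
T_m = 142 °C → 142 + 273.15 = 415.15 K.
First-stage efficiency η₁ = 1 − T_m/T_H = 1 − 415.15/822.15 = 0.4950.
W₁ = η₁·Q_H = 0.4950 × 96.4 = 47.7 kJ.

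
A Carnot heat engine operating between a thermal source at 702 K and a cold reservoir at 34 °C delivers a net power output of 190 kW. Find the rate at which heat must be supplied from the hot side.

Q̇_H ≈ 338 kW

T_C = 34 °C → 34 + 273.15 = 307.15 K.
Carnot efficiency: η = 1 − T_C/T_H = 1 − 307.15/702.00 = 0.5625.
Q_H = W/η = 190/0.5625 = 338 kW.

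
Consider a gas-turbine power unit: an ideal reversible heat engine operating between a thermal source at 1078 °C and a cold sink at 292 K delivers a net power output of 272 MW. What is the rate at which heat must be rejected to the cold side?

T_H = 1078 °C → 1078 + 273.15 = 1351.15 K.
η_rev = 1 − T_C/T_H = 1 − 292.00/1351.15 = 0.7839.
Since Q_C/Q_H = T_C/T_H and Q_H = W/η, Q_C = W·T_C/(T_H − T_C) = 272 × 292.00/1059.15 = 74.99 MW.

Q̇_C ≈ 74.99 MW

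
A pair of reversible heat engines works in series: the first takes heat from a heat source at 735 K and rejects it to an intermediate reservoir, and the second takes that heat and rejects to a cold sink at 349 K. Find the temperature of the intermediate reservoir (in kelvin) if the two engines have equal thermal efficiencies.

T_m ≈ 506.5 K

Equal efficiencies require 1 − T_m/T_H = 1 − T_C/T_m, i.e. T_m/T_H = T_C/T_m, so T_m = √(T_H·T_C) = √(735.00 × 349.00) = 506.5 K.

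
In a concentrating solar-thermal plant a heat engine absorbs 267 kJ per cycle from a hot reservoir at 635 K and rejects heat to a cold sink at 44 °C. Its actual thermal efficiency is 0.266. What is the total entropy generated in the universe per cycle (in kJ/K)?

ΔS_univ ≈ 0.1975 kJ/K

T_C = 44 °C → 44 + 273.15 = 317.15 K.
W = η·Q_H = 0.266 × 267 = 71.02 kJ, so Q_C = Q_H − W = 196.0 kJ.
Entropy balance on the reservoirs: −Q_H/T_H = -0.4205 kJ/K, +Q_C/T_C = 0.6179 kJ/K.
ΔS_univ = −Q_H/T_H + Q_C/T_C = 0.1975 kJ/K (> 0, since η = 0.266 < η_Carnot = 0.501).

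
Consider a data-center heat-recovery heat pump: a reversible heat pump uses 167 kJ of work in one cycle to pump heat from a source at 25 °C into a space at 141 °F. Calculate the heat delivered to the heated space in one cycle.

T_H = 141 °F → (141 − 32) × 5/9 = 60.56 °C = 333.71 K.
T_C = 25 °C → 25 + 273.15 = 298.15 K.
For a reversible heat pump, COP_HP = T_H/(T_H − T_C) = 333.71/35.56 = 9.3855.
Q_H = COP_HP · W = 9.3855 × 167 = 1570 kJ.

Q_H ≈ 1570 kJ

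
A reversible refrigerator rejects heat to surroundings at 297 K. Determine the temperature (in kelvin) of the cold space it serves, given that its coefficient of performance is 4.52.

T_C ≈ 243.2 K

COP_R = T_C/(T_H − T_C) ⇒ T_C = T_H·COP_R/(1 + COP_R) = 297.00 × 4.52/(1 + 4.52) = 243.2 K.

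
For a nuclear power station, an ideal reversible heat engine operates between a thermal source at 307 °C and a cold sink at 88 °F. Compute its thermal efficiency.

η ≈ 0.476

T_H = 307 °C → 307 + 273.15 = 580.15 K.
T_C = 88 °F → (88 − 32) × 5/9 = 31.11 °C = 304.26 K.
Carnot efficiency: η = 1 − T_C/T_H = 1 − 304.26/580.15 = 0.476.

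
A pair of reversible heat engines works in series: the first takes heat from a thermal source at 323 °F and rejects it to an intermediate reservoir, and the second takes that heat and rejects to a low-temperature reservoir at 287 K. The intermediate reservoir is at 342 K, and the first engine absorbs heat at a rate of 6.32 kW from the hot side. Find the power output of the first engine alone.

Ẇ₁ ≈ 1.35 kW

T_H = 323 °F → (323 − 32) × 5/9 = 161.67 °C = 434.82 K.
First-stage efficiency η₁ = 1 − T_m/T_H = 1 − 342.00/434.82 = 0.2135.
W₁ = η₁·Q_H = 0.2135 × 6.32 = 1.35 kW.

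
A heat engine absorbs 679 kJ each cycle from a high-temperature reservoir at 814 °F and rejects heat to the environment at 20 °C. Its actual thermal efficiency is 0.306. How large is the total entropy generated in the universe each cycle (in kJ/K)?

ΔS_univ ≈ 0.648 kJ/K

T_H = 814 °F → (814 − 32) × 5/9 = 434.44 °C = 707.59 K.
T_C = 20 °C → 20 + 273.15 = 293.15 K.
W = η·Q_H = 0.306 × 679 = 207.8 kJ, so Q_C = Q_H − W = 471.2 kJ.
Reservoir entropy changes: ΔS_H = −Q_H/T_H = −679/707.59 = -0.9596 kJ/K and ΔS_C = +Q_C/T_C = 471.2/293.15 = 1.607 kJ/K.
ΔS_univ = −Q_H/T_H + Q_C/T_C = 0.648 kJ/K (> 0, since η = 0.306 < η_Carnot = 0.586).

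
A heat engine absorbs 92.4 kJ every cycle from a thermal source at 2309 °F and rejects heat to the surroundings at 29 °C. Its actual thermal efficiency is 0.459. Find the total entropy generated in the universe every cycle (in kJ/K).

ΔS_univ ≈ 0.1054 kJ/K

T_H = 2309 °F → (2309 − 32) × 5/9 = 1265.00 °C = 1538.15 K.
T_C = 29 °C → 29 + 273.15 = 302.15 K.
W = η·Q_H = 0.459 × 92.4 = 42.41 kJ, so Q_C = Q_H − W = 49.99 kJ.
Entropy balance on the reservoirs: −Q_H/T_H = -0.06007 kJ/K, +Q_C/T_C = 0.1654 kJ/K.
ΔS_univ = −Q_H/T_H + Q_C/T_C = 0.1054 kJ/K (> 0, since η = 0.459 < η_Carnot = 0.804).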